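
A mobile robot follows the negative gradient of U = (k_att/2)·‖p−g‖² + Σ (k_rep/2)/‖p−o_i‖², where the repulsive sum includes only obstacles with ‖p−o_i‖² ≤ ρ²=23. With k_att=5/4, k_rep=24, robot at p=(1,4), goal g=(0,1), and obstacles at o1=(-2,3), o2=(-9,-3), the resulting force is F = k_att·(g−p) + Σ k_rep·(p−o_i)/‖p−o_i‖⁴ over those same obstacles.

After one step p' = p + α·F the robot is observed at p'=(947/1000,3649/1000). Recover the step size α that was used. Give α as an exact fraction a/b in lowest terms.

α = 1/10

F_att = 5/4·(g−p) = 5/4·(-1,-3) = (-1.2500,-3.7500)
o1: d²=10 ≤ ρ²=23; F_rep = 24·(3,1)/10² = (0.7200,0.2400)
o2: d²=149 > ρ²=23 → inactive
F = F_att + ΣF_rep = (-0.5300,-3.5100)
Δp = p'−p = (-0.0530,-0.3510); α = Δx/Fx = (-53/1000) / (-53/100) = 1/10
check: Δy/Fy = (-351/1000) / (-351/100) = 1/10 ✓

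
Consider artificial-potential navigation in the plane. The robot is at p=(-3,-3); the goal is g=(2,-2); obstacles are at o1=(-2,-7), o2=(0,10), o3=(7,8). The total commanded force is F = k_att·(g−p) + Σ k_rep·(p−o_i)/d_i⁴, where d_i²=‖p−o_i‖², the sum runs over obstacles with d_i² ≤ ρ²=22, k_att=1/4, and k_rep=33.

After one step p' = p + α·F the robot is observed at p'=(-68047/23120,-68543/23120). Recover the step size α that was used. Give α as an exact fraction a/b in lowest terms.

F_att = 1/4·(g−p) = 1/4·(5,1) = (1.2500,0.2500)
o1: d²=17 ≤ ρ²=22; F_rep = 33·(-1,4)/17² = (-0.1142,0.4567)
o2: d²=178 > ρ²=22 → inactive
o3: d²=221 > ρ²=22 → inactive
F = F_att + ΣF_rep = (1.1358,0.7067)
Δp = p'−p = (0.0568,0.0353); α = Δx/Fx = (1313/23120) / (1313/1156) = 1/20
check: Δy/Fy = (817/23120) / (817/1156) = 1/20 ✓

α = 1/20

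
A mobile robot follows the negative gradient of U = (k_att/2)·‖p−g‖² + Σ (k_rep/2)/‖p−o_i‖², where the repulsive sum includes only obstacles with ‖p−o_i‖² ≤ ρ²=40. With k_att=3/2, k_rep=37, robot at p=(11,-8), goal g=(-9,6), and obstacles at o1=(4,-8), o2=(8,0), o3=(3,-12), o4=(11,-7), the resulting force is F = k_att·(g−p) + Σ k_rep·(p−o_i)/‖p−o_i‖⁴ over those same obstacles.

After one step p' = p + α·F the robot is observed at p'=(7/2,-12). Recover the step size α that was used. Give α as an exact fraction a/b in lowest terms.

F_att = 3/2·(g−p) = 3/2·(-20,14) = (-30.0000,21.0000)
o1: d²=49 > ρ²=40 → inactive
o2: d²=73 > ρ²=40 → inactive
o3: d²=80 > ρ²=40 → inactive
o4: d²=1 ≤ ρ²=40; F_rep = 37·(0,-1)/1² = (0.0000,-37.0000)
F = F_att + ΣF_rep = (-30.0000,-16.0000)
Δp = p'−p = (-7.5000,-4.0000); α = Δx/Fx = (-15/2) / (-30) = 1/4
check: Δy/Fy = (-4) / (-16) = 1/4 ✓

α = 1/4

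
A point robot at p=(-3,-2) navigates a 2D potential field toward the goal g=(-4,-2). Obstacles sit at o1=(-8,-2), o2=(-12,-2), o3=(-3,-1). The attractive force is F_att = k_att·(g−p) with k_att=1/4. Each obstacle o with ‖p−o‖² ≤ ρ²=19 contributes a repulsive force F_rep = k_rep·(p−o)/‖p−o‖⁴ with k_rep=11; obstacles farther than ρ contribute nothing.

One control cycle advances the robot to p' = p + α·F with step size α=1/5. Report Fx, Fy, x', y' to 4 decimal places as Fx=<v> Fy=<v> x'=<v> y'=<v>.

Fx=-0.2500 Fy=-11.0000 x'=-3.0500 y'=-4.2000

F_att = 1/4·(g−p) = 1/4·(-1,0) = (-0.2500,0.0000)
o1: d²=25 > ρ²=19 → inactive
o2: d²=81 > ρ²=19 → inactive
o3: d²=1 ≤ ρ²=19; F_rep = 11·(0,-1)/1² = (0.0000,-11.0000)
F = F_att + ΣF_rep = (-0.2500,-11.0000)
p' = p + 1/5·F = (-3.0500,-4.2000)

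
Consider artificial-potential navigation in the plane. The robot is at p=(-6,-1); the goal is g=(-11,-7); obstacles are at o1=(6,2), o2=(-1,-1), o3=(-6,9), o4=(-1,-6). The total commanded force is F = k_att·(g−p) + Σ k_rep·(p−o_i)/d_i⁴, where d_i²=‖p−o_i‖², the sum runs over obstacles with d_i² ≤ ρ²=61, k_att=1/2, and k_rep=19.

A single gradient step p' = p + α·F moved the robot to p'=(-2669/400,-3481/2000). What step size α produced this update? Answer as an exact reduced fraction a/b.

F_att = 1/2·(g−p) = 1/2·(-5,-6) = (-2.5000,-3.0000)
o1: d²=153 > ρ²=61 → inactive
o2: d²=25 ≤ ρ²=61; F_rep = 19·(-5,0)/25² = (-0.1520,0.0000)
o3: d²=100 > ρ²=61 → inactive
o4: d²=50 ≤ ρ²=61; F_rep = 19·(-5,5)/50² = (-0.0380,0.0380)
F = F_att + ΣF_rep = (-2.6900,-2.9620)
Δp = p'−p = (-0.6725,-0.7405); α = Δx/Fx = (-269/400) / (-269/100) = 1/4
check: Δy/Fy = (-1481/2000) / (-1481/500) = 1/4 ✓

α = 1/4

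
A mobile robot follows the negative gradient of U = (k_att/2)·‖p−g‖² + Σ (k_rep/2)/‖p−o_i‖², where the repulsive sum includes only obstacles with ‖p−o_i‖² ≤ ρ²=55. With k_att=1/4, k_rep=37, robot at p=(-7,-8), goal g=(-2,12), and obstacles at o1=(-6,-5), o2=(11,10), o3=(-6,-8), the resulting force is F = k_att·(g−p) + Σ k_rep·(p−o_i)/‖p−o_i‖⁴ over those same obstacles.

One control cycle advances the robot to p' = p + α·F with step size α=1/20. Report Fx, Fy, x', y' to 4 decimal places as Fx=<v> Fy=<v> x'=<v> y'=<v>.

Fx=-36.1200 Fy=3.8900 x'=-8.8060 y'=-7.8055

F_att = 1/4·(g−p) = 1/4·(5,20) = (1.2500,5.0000)
o1: d²=10 ≤ ρ²=55; F_rep = 37·(-1,-3)/10² = (-0.3700,-1.1100)
o2: d²=648 > ρ²=55 → inactive
o3: d²=1 ≤ ρ²=55; F_rep = 37·(-1,0)/1² = (-37.0000,0.0000)
F = F_att + ΣF_rep = (-36.1200,3.8900)
p' = p + 1/20·F = (-8.8060,-7.8055)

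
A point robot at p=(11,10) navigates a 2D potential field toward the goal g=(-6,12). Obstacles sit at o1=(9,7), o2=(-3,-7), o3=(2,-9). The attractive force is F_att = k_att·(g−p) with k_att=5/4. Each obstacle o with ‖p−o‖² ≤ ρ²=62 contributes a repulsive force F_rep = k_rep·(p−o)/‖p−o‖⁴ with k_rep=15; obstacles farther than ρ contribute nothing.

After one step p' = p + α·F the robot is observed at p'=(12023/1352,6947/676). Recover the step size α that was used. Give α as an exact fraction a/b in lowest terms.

F_att = 5/4·(g−p) = 5/4·(-17,2) = (-21.2500,2.5000)
o1: d²=13 ≤ ρ²=62; F_rep = 15·(2,3)/13² = (0.1775,0.2663)
o2: d²=485 > ρ²=62 → inactive
o3: d²=442 > ρ²=62 → inactive
F = F_att + ΣF_rep = (-21.0725,2.7663)
Δp = p'−p = (-2.1072,0.2766); α = Δx/Fx = (-2849/1352) / (-14245/676) = 1/10
check: Δy/Fy = (187/676) / (935/338) = 1/10 ✓

α = 1/10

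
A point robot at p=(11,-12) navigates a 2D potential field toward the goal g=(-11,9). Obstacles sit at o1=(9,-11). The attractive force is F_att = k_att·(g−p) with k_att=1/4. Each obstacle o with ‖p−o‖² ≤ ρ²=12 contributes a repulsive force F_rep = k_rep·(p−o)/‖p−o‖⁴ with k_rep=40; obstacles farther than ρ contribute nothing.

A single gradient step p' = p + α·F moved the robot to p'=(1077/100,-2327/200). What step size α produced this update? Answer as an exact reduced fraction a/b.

F_att = 1/4·(g−p) = 1/4·(-22,21) = (-5.5000,5.2500)
o1: d²=5 ≤ ρ²=12; F_rep = 40·(2,-1)/5² = (3.2000,-1.6000)
F = F_att + ΣF_rep = (-2.3000,3.6500)
Δp = p'−p = (-0.2300,0.3650); α = Δx/Fx = (-23/100) / (-23/10) = 1/10
check: Δy/Fy = (73/200) / (73/20) = 1/10 ✓

α = 1/10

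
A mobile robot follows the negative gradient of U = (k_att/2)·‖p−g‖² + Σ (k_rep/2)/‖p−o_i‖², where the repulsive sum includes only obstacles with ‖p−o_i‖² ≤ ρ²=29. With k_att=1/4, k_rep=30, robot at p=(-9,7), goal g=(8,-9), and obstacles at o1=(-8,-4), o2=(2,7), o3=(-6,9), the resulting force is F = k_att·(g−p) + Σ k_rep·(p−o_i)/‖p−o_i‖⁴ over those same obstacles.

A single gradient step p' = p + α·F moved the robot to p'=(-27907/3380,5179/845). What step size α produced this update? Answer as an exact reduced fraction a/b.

F_att = 1/4·(g−p) = 1/4·(17,-16) = (4.2500,-4.0000)
o1: d²=122 > ρ²=29 → inactive
o2: d²=121 > ρ²=29 → inactive
o3: d²=13 ≤ ρ²=29; F_rep = 30·(-3,-2)/13² = (-0.5325,-0.3550)
F = F_att + ΣF_rep = (3.7175,-4.3550)
Δp = p'−p = (0.7435,-0.8710); α = Δx/Fx = (2513/3380) / (2513/676) = 1/5
check: Δy/Fy = (-736/845) / (-736/169) = 1/5 ✓

α = 1/5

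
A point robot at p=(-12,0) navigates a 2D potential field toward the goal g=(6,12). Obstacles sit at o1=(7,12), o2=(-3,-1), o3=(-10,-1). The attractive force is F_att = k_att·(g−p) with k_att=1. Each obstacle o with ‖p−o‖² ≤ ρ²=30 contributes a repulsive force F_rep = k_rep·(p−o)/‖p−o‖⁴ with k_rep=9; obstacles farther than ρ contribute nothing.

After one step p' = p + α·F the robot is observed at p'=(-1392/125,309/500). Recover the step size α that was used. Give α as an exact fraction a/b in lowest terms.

F_att = 1·(g−p) = 1·(18,12) = (18.0000,12.0000)
o1: d²=505 > ρ²=30 → inactive
o2: d²=82 > ρ²=30 → inactive
o3: d²=5 ≤ ρ²=30; F_rep = 9·(-2,1)/5² = (-0.7200,0.3600)
F = F_att + ΣF_rep = (17.2800,12.3600)
Δp = p'−p = (0.8640,0.6180); α = Δx/Fx = (108/125) / (432/25) = 1/20
check: Δy/Fy = (309/500) / (309/25) = 1/20 ✓

α = 1/20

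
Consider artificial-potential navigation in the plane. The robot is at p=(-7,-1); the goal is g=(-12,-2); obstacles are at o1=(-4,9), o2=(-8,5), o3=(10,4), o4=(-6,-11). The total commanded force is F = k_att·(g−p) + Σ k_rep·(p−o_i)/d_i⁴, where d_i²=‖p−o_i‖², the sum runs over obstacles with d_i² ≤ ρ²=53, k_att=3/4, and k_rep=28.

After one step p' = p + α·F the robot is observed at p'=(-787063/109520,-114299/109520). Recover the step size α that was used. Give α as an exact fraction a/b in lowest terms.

F_att = 3/4·(g−p) = 3/4·(-5,-1) = (-3.7500,-0.7500)
o1: d²=109 > ρ²=53 → inactive
o2: d²=37 ≤ ρ²=53; F_rep = 28·(1,-6)/37² = (0.0205,-0.1227)
o3: d²=314 > ρ²=53 → inactive
o4: d²=101 > ρ²=53 → inactive
F = F_att + ΣF_rep = (-3.7295,-0.8727)
Δp = p'−p = (-0.1865,-0.0436); α = Δx/Fx = (-20423/109520) / (-20423/5476) = 1/20
check: Δy/Fy = (-4779/109520) / (-4779/5476) = 1/20 ✓

α = 1/20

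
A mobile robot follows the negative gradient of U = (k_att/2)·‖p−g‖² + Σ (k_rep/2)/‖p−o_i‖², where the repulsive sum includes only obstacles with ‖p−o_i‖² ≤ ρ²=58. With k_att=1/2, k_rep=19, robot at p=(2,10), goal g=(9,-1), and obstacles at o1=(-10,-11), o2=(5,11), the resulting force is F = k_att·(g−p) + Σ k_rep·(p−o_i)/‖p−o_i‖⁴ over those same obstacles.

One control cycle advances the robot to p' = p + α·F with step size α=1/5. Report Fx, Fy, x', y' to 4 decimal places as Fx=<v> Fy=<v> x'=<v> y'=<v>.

Fx=2.9300 Fy=-5.6900 x'=2.5860 y'=8.8620

F_att = 1/2·(g−p) = 1/2·(7,-11) = (3.5000,-5.5000)
o1: d²=585 > ρ²=58 → inactive
o2: d²=10 ≤ ρ²=58; F_rep = 19·(-3,-1)/10² = (-0.5700,-0.1900)
F = F_att + ΣF_rep = (2.9300,-5.6900)
p' = p + 1/5·F = (2.5860,8.8620)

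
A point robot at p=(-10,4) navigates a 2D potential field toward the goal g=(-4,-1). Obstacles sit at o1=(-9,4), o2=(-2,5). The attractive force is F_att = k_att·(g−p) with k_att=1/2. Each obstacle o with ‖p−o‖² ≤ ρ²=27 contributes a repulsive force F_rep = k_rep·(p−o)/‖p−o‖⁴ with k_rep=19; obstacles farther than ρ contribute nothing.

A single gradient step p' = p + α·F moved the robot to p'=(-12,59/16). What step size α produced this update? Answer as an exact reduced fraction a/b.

α = 1/8

F_att = 1/2·(g−p) = 1/2·(6,-5) = (3.0000,-2.5000)
o1: d²=1 ≤ ρ²=27; F_rep = 19·(-1,0)/1² = (-19.0000,0.0000)
o2: d²=65 > ρ²=27 → inactive
F = F_att + ΣF_rep = (-16.0000,-2.5000)
Δp = p'−p = (-2.0000,-0.3125); α = Δx/Fx = (-2) / (-16) = 1/8
check: Δy/Fy = (-5/16) / (-5/2) = 1/8 ✓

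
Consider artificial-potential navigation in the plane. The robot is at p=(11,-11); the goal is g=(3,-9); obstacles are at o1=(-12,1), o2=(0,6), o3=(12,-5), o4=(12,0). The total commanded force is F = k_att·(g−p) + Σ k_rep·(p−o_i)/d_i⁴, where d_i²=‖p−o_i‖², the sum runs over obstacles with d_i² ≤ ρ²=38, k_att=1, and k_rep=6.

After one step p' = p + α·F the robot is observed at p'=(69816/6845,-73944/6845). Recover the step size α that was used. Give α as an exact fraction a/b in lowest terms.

α = 1/10

F_att = 1·(g−p) = 1·(-8,2) = (-8.0000,2.0000)
o1: d²=673 > ρ²=38 → inactive
o2: d²=410 > ρ²=38 → inactive
o3: d²=37 ≤ ρ²=38; F_rep = 6·(-1,-6)/37² = (-0.0044,-0.0263)
o4: d²=122 > ρ²=38 → inactive
F = F_att + ΣF_rep = (-8.0044,1.9737)
Δp = p'−p = (-0.8004,0.1974); α = Δx/Fx = (-5479/6845) / (-10958/1369) = 1/10
check: Δy/Fy = (1351/6845) / (2702/1369) = 1/10 ✓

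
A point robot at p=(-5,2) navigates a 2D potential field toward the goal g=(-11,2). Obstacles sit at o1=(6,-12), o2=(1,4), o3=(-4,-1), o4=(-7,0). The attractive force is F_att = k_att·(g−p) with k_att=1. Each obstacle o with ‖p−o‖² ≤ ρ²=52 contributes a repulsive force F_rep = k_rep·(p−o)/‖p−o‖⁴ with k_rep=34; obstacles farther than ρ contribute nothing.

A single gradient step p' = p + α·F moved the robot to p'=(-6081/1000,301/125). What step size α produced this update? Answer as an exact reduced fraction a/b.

F_att = 1·(g−p) = 1·(-6,0) = (-6.0000,0.0000)
o1: d²=317 > ρ²=52 → inactive
o2: d²=40 ≤ ρ²=52; F_rep = 34·(-6,-2)/40² = (-0.1275,-0.0425)
o3: d²=10 ≤ ρ²=52; F_rep = 34·(-1,3)/10² = (-0.3400,1.0200)
o4: d²=8 ≤ ρ²=52; F_rep = 34·(2,2)/8² = (1.0625,1.0625)
F = F_att + ΣF_rep = (-5.4050,2.0400)
Δp = p'−p = (-1.0810,0.4080); α = Δx/Fx = (-1081/1000) / (-1081/200) = 1/5
check: Δy/Fy = (51/125) / (51/25) = 1/5 ✓

α = 1/5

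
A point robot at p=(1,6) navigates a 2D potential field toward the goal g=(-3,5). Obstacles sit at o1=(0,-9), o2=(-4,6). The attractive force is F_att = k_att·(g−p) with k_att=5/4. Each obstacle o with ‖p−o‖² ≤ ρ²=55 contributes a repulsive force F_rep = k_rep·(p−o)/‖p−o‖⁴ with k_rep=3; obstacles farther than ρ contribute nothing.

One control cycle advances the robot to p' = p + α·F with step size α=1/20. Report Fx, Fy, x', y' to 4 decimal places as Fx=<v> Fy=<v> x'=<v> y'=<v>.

F_att = 5/4·(g−p) = 5/4·(-4,-1) = (-5.0000,-1.2500)
o1: d²=226 > ρ²=55 → inactive
o2: d²=25 ≤ ρ²=55; F_rep = 3·(5,0)/25² = (0.0240,0.0000)
F = F_att + ΣF_rep = (-4.9760,-1.2500)
p' = p + 1/20·F = (0.7512,5.9375)

Fx=-4.9760 Fy=-1.2500 x'=0.7512 y'=5.9375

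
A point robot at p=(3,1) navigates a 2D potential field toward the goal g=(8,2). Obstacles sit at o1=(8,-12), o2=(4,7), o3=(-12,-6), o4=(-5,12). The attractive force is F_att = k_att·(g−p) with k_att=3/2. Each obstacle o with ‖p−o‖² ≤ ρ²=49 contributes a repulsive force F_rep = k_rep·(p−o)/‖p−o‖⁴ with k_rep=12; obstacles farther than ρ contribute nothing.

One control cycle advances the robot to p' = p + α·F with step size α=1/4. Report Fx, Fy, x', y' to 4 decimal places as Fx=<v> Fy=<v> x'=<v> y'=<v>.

Fx=7.4912 Fy=1.4474 x'=4.8728 y'=1.3619

F_att = 3/2·(g−p) = 3/2·(5,1) = (7.5000,1.5000)
o1: d²=194 > ρ²=49 → inactive
o2: d²=37 ≤ ρ²=49; F_rep = 12·(-1,-6)/37² = (-0.0088,-0.0526)
o3: d²=274 > ρ²=49 → inactive
o4: d²=185 > ρ²=49 → inactive
F = F_att + ΣF_rep = (7.4912,1.4474)
p' = p + 1/4·F = (4.8728,1.3619)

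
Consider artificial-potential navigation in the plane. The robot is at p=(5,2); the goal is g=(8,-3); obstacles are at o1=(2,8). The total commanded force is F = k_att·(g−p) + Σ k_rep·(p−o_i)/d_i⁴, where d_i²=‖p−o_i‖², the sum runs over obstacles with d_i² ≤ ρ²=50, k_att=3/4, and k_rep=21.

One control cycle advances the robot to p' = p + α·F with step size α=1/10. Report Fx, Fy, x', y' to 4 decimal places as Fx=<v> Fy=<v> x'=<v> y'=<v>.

Fx=2.2811 Fy=-3.8122 x'=5.2281 y'=1.6188

F_att = 3/4·(g−p) = 3/4·(3,-5) = (2.2500,-3.7500)
o1: d²=45 ≤ ρ²=50; F_rep = 21·(3,-6)/45² = (0.0311,-0.0622)
F = F_att + ΣF_rep = (2.2811,-3.8122)
p' = p + 1/10·F = (5.2281,1.6188)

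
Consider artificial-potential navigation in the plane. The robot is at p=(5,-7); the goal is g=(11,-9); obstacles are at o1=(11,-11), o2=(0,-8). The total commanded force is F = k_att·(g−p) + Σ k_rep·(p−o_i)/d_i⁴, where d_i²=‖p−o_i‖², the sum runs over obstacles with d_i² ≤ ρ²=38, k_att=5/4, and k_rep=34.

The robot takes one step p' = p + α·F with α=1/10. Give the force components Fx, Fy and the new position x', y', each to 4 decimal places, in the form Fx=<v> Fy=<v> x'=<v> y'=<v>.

Fx=7.7515 Fy=-2.4497 x'=5.7751 y'=-7.2450

F_att = 5/4·(g−p) = 5/4·(6,-2) = (7.5000,-2.5000)
o1: d²=52 > ρ²=38 → inactive
o2: d²=26 ≤ ρ²=38; F_rep = 34·(5,1)/26² = (0.2515,0.0503)
F = F_att + ΣF_rep = (7.7515,-2.4497)
p' = p + 1/10·F = (5.7751,-7.2450)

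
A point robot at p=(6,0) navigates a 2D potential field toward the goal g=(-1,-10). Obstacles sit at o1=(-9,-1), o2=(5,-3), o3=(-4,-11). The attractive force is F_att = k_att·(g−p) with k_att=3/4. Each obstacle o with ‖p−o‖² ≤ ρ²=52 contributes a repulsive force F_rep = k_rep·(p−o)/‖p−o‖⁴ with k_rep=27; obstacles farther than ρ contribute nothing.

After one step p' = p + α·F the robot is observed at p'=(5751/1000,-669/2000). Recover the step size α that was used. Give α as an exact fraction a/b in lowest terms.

α = 1/20

F_att = 3/4·(g−p) = 3/4·(-7,-10) = (-5.2500,-7.5000)
o1: d²=226 > ρ²=52 → inactive
o2: d²=10 ≤ ρ²=52; F_rep = 27·(1,3)/10² = (0.2700,0.8100)
o3: d²=221 > ρ²=52 → inactive
F = F_att + ΣF_rep = (-4.9800,-6.6900)
Δp = p'−p = (-0.2490,-0.3345); α = Δx/Fx = (-249/1000) / (-249/50) = 1/20
check: Δy/Fy = (-669/2000) / (-669/100) = 1/20 ✓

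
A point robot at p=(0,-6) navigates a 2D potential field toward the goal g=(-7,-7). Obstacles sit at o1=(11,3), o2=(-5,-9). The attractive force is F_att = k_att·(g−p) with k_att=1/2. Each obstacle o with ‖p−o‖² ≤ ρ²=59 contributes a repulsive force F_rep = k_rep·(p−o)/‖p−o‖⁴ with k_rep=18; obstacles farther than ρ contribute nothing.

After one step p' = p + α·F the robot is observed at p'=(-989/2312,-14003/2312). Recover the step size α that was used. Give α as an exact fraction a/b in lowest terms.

α = 1/8

F_att = 1/2·(g−p) = 1/2·(-7,-1) = (-3.5000,-0.5000)
o1: d²=202 > ρ²=59 → inactive
o2: d²=34 ≤ ρ²=59; F_rep = 18·(5,3)/34² = (0.0779,0.0467)
F = F_att + ΣF_rep = (-3.4221,-0.4533)
Δp = p'−p = (-0.4278,-0.0567); α = Δx/Fx = (-989/2312) / (-989/289) = 1/8
check: Δy/Fy = (-131/2312) / (-131/289) = 1/8 ✓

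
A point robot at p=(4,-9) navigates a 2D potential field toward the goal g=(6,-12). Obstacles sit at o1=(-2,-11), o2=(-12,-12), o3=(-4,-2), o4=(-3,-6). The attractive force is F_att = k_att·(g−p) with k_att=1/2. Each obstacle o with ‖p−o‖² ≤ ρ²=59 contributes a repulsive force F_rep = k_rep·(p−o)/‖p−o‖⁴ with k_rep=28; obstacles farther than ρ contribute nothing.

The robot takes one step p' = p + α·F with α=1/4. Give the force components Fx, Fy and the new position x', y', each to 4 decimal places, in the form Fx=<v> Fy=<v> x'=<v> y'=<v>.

F_att = 1/2·(g−p) = 1/2·(2,-3) = (1.0000,-1.5000)
o1: d²=40 ≤ ρ²=59; F_rep = 28·(6,2)/40² = (0.1050,0.0350)
o2: d²=265 > ρ²=59 → inactive
o3: d²=113 > ρ²=59 → inactive
o4: d²=58 ≤ ρ²=59; F_rep = 28·(7,-3)/58² = (0.0583,-0.0250)
F = F_att + ΣF_rep = (1.1633,-1.4900)
p' = p + 1/4·F = (4.2908,-9.3725)

Fx=1.1633 Fy=-1.4900 x'=4.2908 y'=-9.3725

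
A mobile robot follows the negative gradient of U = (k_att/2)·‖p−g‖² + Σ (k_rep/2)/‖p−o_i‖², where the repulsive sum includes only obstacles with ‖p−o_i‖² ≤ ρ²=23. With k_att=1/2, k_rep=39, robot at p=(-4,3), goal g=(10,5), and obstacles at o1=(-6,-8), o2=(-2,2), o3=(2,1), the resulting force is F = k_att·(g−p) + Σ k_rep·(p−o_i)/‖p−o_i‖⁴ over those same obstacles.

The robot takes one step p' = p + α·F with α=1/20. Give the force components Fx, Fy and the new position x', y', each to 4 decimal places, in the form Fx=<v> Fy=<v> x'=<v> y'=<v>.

F_att = 1/2·(g−p) = 1/2·(14,2) = (7.0000,1.0000)
o1: d²=125 > ρ²=23 → inactive
o2: d²=5 ≤ ρ²=23; F_rep = 39·(-2,1)/5² = (-3.1200,1.5600)
o3: d²=40 > ρ²=23 → inactive
F = F_att + ΣF_rep = (3.8800,2.5600)
p' = p + 1/20·F = (-3.8060,3.1280)

Fx=3.8800 Fy=2.5600 x'=-3.8060 y'=3.1280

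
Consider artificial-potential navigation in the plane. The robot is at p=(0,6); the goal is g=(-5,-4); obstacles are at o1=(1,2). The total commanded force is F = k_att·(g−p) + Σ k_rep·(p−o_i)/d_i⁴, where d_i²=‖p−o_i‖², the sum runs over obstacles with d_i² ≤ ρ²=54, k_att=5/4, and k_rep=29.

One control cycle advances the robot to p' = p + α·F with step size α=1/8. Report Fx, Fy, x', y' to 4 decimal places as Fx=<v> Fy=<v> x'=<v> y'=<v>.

F_att = 5/4·(g−p) = 5/4·(-5,-10) = (-6.2500,-12.5000)
o1: d²=17 ≤ ρ²=54; F_rep = 29·(-1,4)/17² = (-0.1003,0.4014)
F = F_att + ΣF_rep = (-6.3503,-12.0986)
p' = p + 1/8·F = (-0.7938,4.4877)

Fx=-6.3503 Fy=-12.0986 x'=-0.7938 y'=4.4877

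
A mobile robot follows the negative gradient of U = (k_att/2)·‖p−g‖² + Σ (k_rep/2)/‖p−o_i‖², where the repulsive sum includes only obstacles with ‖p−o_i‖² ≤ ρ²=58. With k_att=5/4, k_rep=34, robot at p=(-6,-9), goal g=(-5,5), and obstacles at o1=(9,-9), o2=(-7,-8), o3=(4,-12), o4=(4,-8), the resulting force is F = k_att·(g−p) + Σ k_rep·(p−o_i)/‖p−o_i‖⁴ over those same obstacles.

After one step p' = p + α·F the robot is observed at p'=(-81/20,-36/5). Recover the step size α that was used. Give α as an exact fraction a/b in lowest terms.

F_att = 5/4·(g−p) = 5/4·(1,14) = (1.2500,17.5000)
o1: d²=225 > ρ²=58 → inactive
o2: d²=2 ≤ ρ²=58; F_rep = 34·(1,-1)/2² = (8.5000,-8.5000)
o3: d²=109 > ρ²=58 → inactive
o4: d²=101 > ρ²=58 → inactive
F = F_att + ΣF_rep = (9.7500,9.0000)
Δp = p'−p = (1.9500,1.8000); α = Δx/Fx = (39/20) / (39/4) = 1/5
check: Δy/Fy = (9/5) / (9) = 1/5 ✓

α = 1/5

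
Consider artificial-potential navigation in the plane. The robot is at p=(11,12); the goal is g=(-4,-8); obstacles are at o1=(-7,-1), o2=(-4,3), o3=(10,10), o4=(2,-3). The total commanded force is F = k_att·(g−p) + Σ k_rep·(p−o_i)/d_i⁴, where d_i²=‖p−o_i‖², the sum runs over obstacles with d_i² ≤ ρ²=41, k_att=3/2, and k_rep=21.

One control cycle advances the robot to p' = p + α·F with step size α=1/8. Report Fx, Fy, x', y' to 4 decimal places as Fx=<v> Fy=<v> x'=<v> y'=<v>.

F_att = 3/2·(g−p) = 3/2·(-15,-20) = (-22.5000,-30.0000)
o1: d²=493 > ρ²=41 → inactive
o2: d²=306 > ρ²=41 → inactive
o3: d²=5 ≤ ρ²=41; F_rep = 21·(1,2)/5² = (0.8400,1.6800)
o4: d²=306 > ρ²=41 → inactive
F = F_att + ΣF_rep = (-21.6600,-28.3200)
p' = p + 1/8·F = (8.2925,8.4600)

Fx=-21.6600 Fy=-28.3200 x'=8.2925 y'=8.4600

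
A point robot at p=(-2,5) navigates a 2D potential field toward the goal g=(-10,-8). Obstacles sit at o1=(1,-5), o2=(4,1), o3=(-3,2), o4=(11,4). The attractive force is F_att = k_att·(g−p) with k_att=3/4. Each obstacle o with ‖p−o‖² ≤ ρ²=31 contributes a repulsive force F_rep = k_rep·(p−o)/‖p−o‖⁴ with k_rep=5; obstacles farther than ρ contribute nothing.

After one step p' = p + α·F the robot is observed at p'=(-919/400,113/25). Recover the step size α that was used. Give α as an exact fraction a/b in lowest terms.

α = 1/20

F_att = 3/4·(g−p) = 3/4·(-8,-13) = (-6.0000,-9.7500)
o1: d²=109 > ρ²=31 → inactive
o2: d²=52 > ρ²=31 → inactive
o3: d²=10 ≤ ρ²=31; F_rep = 5·(1,3)/10² = (0.0500,0.1500)
o4: d²=170 > ρ²=31 → inactive
F = F_att + ΣF_rep = (-5.9500,-9.6000)
Δp = p'−p = (-0.2975,-0.4800); α = Δx/Fx = (-119/400) / (-119/20) = 1/20
check: Δy/Fy = (-12/25) / (-48/5) = 1/20 ✓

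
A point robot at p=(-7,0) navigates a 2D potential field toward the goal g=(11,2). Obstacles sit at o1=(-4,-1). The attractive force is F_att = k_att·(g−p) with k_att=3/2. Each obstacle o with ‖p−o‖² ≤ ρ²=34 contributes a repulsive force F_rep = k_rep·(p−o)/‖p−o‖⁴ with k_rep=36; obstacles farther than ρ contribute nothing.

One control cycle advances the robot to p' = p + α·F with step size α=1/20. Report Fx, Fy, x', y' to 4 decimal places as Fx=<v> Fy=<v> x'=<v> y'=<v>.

F_att = 3/2·(g−p) = 3/2·(18,2) = (27.0000,3.0000)
o1: d²=10 ≤ ρ²=34; F_rep = 36·(-3,1)/10² = (-1.0800,0.3600)
F = F_att + ΣF_rep = (25.9200,3.3600)
p' = p + 1/20·F = (-5.7040,0.1680)

Fx=25.9200 Fy=3.3600 x'=-5.7040 y'=0.1680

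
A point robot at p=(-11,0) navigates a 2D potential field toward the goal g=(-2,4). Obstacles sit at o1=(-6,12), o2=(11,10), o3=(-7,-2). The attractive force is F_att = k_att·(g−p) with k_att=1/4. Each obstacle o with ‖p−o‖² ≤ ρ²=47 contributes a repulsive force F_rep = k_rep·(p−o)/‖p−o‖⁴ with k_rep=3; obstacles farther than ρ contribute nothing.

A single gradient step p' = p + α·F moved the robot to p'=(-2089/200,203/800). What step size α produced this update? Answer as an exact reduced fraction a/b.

F_att = 1/4·(g−p) = 1/4·(9,4) = (2.2500,1.0000)
o1: d²=169 > ρ²=47 → inactive
o2: d²=584 > ρ²=47 → inactive
o3: d²=20 ≤ ρ²=47; F_rep = 3·(-4,2)/20² = (-0.0300,0.0150)
F = F_att + ΣF_rep = (2.2200,1.0150)
Δp = p'−p = (0.5550,0.2537); α = Δx/Fx = (111/200) / (111/50) = 1/4
check: Δy/Fy = (203/800) / (203/200) = 1/4 ✓

α = 1/4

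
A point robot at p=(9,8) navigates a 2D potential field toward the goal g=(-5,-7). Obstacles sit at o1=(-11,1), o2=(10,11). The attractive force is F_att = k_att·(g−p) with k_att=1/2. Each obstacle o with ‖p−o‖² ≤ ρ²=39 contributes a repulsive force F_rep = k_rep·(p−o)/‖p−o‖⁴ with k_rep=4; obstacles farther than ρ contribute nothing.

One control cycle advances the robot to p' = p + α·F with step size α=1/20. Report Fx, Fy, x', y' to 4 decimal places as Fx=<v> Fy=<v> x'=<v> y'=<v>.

F_att = 1/2·(g−p) = 1/2·(-14,-15) = (-7.0000,-7.5000)
o1: d²=449 > ρ²=39 → inactive
o2: d²=10 ≤ ρ²=39; F_rep = 4·(-1,-3)/10² = (-0.0400,-0.1200)
F = F_att + ΣF_rep = (-7.0400,-7.6200)
p' = p + 1/20·F = (8.6480,7.6190)

Fx=-7.0400 Fy=-7.6200 x'=8.6480 y'=7.6190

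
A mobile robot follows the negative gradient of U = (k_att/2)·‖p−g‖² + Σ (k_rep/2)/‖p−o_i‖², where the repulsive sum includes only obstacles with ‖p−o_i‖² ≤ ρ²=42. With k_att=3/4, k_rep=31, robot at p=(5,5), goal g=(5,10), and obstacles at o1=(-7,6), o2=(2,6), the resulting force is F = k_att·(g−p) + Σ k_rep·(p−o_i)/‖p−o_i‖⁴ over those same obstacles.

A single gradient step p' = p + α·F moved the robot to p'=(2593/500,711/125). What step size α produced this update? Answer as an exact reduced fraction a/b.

F_att = 3/4·(g−p) = 3/4·(0,5) = (0.0000,3.7500)
o1: d²=145 > ρ²=42 → inactive
o2: d²=10 ≤ ρ²=42; F_rep = 31·(3,-1)/10² = (0.9300,-0.3100)
F = F_att + ΣF_rep = (0.9300,3.4400)
Δp = p'−p = (0.1860,0.6880); α = Δx/Fx = (93/500) / (93/100) = 1/5
check: Δy/Fy = (86/125) / (86/25) = 1/5 ✓

α = 1/5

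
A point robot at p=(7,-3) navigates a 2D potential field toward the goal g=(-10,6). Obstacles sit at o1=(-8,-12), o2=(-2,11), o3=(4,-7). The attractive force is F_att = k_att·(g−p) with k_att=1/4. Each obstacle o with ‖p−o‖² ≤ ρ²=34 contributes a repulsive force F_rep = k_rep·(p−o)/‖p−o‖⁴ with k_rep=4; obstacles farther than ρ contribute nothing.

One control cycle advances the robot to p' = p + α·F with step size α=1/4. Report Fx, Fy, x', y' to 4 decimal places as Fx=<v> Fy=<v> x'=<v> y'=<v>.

F_att = 1/4·(g−p) = 1/4·(-17,9) = (-4.2500,2.2500)
o1: d²=306 > ρ²=34 → inactive
o2: d²=277 > ρ²=34 → inactive
o3: d²=25 ≤ ρ²=34; F_rep = 4·(3,4)/25² = (0.0192,0.0256)
F = F_att + ΣF_rep = (-4.2308,2.2756)
p' = p + 1/4·F = (5.9423,-2.4311)

Fx=-4.2308 Fy=2.2756 x'=5.9423 y'=-2.4311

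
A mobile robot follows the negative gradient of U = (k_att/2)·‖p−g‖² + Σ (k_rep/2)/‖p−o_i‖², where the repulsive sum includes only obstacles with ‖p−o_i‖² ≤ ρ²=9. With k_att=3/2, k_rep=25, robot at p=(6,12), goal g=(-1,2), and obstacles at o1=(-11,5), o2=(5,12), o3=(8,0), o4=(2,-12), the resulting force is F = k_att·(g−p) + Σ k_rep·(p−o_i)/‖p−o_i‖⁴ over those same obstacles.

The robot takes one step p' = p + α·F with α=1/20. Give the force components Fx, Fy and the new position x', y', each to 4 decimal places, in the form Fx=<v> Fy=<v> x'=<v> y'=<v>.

F_att = 3/2·(g−p) = 3/2·(-7,-10) = (-10.5000,-15.0000)
o1: d²=338 > ρ²=9 → inactive
o2: d²=1 ≤ ρ²=9; F_rep = 25·(1,0)/1² = (25.0000,0.0000)
o3: d²=148 > ρ²=9 → inactive
o4: d²=592 > ρ²=9 → inactive
F = F_att + ΣF_rep = (14.5000,-15.0000)
p' = p + 1/20·F = (6.7250,11.2500)

Fx=14.5000 Fy=-15.0000 x'=6.7250 y'=11.2500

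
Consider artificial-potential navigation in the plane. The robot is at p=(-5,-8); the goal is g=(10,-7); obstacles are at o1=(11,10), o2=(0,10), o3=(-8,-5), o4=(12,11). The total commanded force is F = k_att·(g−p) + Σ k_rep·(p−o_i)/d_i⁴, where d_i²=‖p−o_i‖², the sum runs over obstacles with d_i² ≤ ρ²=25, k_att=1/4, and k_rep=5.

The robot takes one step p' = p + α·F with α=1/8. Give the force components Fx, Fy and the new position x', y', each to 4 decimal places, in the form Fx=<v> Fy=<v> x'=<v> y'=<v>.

F_att = 1/4·(g−p) = 1/4·(15,1) = (3.7500,0.2500)
o1: d²=580 > ρ²=25 → inactive
o2: d²=349 > ρ²=25 → inactive
o3: d²=18 ≤ ρ²=25; F_rep = 5·(3,-3)/18² = (0.0463,-0.0463)
o4: d²=650 > ρ²=25 → inactive
F = F_att + ΣF_rep = (3.7963,0.2037)
p' = p + 1/8·F = (-4.5255,-7.9745)

Fx=3.7963 Fy=0.2037 x'=-4.5255 y'=-7.9745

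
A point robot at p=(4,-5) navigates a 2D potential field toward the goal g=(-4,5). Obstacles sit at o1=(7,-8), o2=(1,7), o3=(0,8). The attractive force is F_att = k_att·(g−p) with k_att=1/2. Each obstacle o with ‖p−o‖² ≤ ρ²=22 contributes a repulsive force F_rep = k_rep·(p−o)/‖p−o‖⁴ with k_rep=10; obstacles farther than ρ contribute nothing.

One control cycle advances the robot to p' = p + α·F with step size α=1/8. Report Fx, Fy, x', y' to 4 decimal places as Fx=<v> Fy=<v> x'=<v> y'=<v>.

Fx=-4.0926 Fy=5.0926 x'=3.4884 y'=-4.3634

F_att = 1/2·(g−p) = 1/2·(-8,10) = (-4.0000,5.0000)
o1: d²=18 ≤ ρ²=22; F_rep = 10·(-3,3)/18² = (-0.0926,0.0926)
o2: d²=153 > ρ²=22 → inactive
o3: d²=185 > ρ²=22 → inactive
F = F_att + ΣF_rep = (-4.0926,5.0926)
p' = p + 1/8·F = (3.4884,-4.3634)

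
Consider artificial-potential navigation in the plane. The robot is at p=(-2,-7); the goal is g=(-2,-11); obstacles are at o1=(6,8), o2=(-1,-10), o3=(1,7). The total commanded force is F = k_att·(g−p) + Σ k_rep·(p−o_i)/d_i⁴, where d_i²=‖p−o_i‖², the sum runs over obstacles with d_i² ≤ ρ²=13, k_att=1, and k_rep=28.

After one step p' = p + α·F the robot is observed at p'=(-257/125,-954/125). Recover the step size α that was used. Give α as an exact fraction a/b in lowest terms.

F_att = 1·(g−p) = 1·(0,-4) = (0.0000,-4.0000)
o1: d²=289 > ρ²=13 → inactive
o2: d²=10 ≤ ρ²=13; F_rep = 28·(-1,3)/10² = (-0.2800,0.8400)
o3: d²=205 > ρ²=13 → inactive
F = F_att + ΣF_rep = (-0.2800,-3.1600)
Δp = p'−p = (-0.0560,-0.6320); α = Δx/Fx = (-7/125) / (-7/25) = 1/5
check: Δy/Fy = (-79/125) / (-79/25) = 1/5 ✓

α = 1/5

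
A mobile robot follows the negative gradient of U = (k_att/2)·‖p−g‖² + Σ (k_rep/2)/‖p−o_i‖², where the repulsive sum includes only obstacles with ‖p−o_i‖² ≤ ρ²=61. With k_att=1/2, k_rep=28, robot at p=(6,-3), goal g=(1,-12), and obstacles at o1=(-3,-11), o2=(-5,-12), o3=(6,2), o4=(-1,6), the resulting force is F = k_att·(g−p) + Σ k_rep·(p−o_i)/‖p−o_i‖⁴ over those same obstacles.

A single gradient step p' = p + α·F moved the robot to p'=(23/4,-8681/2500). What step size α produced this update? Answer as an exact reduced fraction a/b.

α = 1/10

F_att = 1/2·(g−p) = 1/2·(-5,-9) = (-2.5000,-4.5000)
o1: d²=145 > ρ²=61 → inactive
o2: d²=202 > ρ²=61 → inactive
o3: d²=25 ≤ ρ²=61; F_rep = 28·(0,-5)/25² = (0.0000,-0.2240)
o4: d²=130 > ρ²=61 → inactive
F = F_att + ΣF_rep = (-2.5000,-4.7240)
Δp = p'−p = (-0.2500,-0.4724); α = Δx/Fx = (-1/4) / (-5/2) = 1/10
check: Δy/Fy = (-1181/2500) / (-1181/250) = 1/10 ✓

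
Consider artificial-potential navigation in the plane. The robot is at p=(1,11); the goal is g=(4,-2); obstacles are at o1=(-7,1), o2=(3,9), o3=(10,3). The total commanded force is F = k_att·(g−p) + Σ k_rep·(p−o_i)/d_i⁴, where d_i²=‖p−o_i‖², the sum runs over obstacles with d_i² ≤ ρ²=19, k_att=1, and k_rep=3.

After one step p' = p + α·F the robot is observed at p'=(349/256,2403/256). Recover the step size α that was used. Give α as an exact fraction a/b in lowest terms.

α = 1/8

F_att = 1·(g−p) = 1·(3,-13) = (3.0000,-13.0000)
o1: d²=164 > ρ²=19 → inactive
o2: d²=8 ≤ ρ²=19; F_rep = 3·(-2,2)/8² = (-0.0938,0.0938)
o3: d²=145 > ρ²=19 → inactive
F = F_att + ΣF_rep = (2.9062,-12.9062)
Δp = p'−p = (0.3633,-1.6133); α = Δx/Fx = (93/256) / (93/32) = 1/8
check: Δy/Fy = (-413/256) / (-413/32) = 1/8 ✓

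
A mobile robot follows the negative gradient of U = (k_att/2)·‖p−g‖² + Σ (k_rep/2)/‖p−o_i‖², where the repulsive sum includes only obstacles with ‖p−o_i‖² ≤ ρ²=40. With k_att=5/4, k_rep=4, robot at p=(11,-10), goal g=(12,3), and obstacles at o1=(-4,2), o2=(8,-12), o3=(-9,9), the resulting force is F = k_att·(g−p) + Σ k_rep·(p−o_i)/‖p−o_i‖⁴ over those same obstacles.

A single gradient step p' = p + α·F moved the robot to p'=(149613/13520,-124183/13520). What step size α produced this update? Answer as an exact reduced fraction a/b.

α = 1/20

F_att = 5/4·(g−p) = 5/4·(1,13) = (1.2500,16.2500)
o1: d²=369 > ρ²=40 → inactive
o2: d²=13 ≤ ρ²=40; F_rep = 4·(3,2)/13² = (0.0710,0.0473)
o3: d²=761 > ρ²=40 → inactive
F = F_att + ΣF_rep = (1.3210,16.2973)
Δp = p'−p = (0.0661,0.8149); α = Δx/Fx = (893/13520) / (893/676) = 1/20
check: Δy/Fy = (11017/13520) / (11017/676) = 1/20 ✓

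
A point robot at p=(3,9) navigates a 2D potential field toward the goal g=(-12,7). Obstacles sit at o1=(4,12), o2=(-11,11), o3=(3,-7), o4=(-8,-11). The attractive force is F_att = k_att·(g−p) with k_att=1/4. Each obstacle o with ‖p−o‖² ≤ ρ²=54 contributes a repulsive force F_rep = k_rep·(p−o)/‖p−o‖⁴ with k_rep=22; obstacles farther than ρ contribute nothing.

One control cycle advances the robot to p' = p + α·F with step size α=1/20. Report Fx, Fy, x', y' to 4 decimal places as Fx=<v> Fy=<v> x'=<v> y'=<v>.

F_att = 1/4·(g−p) = 1/4·(-15,-2) = (-3.7500,-0.5000)
o1: d²=10 ≤ ρ²=54; F_rep = 22·(-1,-3)/10² = (-0.2200,-0.6600)
o2: d²=200 > ρ²=54 → inactive
o3: d²=256 > ρ²=54 → inactive
o4: d²=521 > ρ²=54 → inactive
F = F_att + ΣF_rep = (-3.9700,-1.1600)
p' = p + 1/20·F = (2.8015,8.9420)

Fx=-3.9700 Fy=-1.1600 x'=2.8015 y'=8.9420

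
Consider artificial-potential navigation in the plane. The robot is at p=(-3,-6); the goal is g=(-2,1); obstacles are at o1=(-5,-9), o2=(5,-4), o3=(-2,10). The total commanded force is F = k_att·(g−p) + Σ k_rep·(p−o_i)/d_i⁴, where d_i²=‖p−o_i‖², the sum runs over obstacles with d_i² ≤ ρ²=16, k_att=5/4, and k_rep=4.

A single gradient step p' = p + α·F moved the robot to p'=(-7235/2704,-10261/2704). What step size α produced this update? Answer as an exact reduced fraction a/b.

F_att = 5/4·(g−p) = 5/4·(1,7) = (1.2500,8.7500)
o1: d²=13 ≤ ρ²=16; F_rep = 4·(2,3)/13² = (0.0473,0.0710)
o2: d²=68 > ρ²=16 → inactive
o3: d²=257 > ρ²=16 → inactive
F = F_att + ΣF_rep = (1.2973,8.8210)
Δp = p'−p = (0.3243,2.2053); α = Δx/Fx = (877/2704) / (877/676) = 1/4
check: Δy/Fy = (5963/2704) / (5963/676) = 1/4 ✓

α = 1/4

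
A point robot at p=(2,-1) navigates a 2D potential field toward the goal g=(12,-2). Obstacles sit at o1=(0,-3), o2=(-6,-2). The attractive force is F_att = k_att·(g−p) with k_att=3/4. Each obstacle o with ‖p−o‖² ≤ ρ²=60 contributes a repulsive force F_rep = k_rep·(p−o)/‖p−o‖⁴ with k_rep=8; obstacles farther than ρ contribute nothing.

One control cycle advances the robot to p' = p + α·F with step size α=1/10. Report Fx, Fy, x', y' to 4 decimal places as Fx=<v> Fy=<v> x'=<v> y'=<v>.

F_att = 3/4·(g−p) = 3/4·(10,-1) = (7.5000,-0.7500)
o1: d²=8 ≤ ρ²=60; F_rep = 8·(2,2)/8² = (0.2500,0.2500)
o2: d²=65 > ρ²=60 → inactive
F = F_att + ΣF_rep = (7.7500,-0.5000)
p' = p + 1/10·F = (2.7750,-1.0500)

Fx=7.7500 Fy=-0.5000 x'=2.7750 y'=-1.0500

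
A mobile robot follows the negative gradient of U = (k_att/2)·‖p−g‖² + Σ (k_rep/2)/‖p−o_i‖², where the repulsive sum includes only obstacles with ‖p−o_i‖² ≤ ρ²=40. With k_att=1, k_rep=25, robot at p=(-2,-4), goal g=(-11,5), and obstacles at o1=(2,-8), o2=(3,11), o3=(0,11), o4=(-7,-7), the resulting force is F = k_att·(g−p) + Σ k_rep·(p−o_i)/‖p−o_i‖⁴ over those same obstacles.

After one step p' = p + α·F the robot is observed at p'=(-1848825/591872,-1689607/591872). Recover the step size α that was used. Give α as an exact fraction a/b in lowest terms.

F_att = 1·(g−p) = 1·(-9,9) = (-9.0000,9.0000)
o1: d²=32 ≤ ρ²=40; F_rep = 25·(-4,4)/32² = (-0.0977,0.0977)
o2: d²=250 > ρ²=40 → inactive
o3: d²=229 > ρ²=40 → inactive
o4: d²=34 ≤ ρ²=40; F_rep = 25·(5,3)/34² = (0.1081,0.0649)
F = F_att + ΣF_rep = (-8.9895,9.1625)
Δp = p'−p = (-1.1237,1.1453); α = Δx/Fx = (-665081/591872) / (-665081/73984) = 1/8
check: Δy/Fy = (677881/591872) / (677881/73984) = 1/8 ✓

α = 1/8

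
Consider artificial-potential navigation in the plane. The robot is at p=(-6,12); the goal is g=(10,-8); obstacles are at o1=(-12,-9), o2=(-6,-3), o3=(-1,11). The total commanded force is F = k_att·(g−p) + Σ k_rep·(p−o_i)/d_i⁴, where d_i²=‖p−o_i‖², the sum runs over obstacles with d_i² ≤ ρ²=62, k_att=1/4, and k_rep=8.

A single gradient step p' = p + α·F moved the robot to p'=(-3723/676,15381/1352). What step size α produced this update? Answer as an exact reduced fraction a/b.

α = 1/8

F_att = 1/4·(g−p) = 1/4·(16,-20) = (4.0000,-5.0000)
o1: d²=477 > ρ²=62 → inactive
o2: d²=225 > ρ²=62 → inactive
o3: d²=26 ≤ ρ²=62; F_rep = 8·(-5,1)/26² = (-0.0592,0.0118)
F = F_att + ΣF_rep = (3.9408,-4.9882)
Δp = p'−p = (0.4926,-0.6235); α = Δx/Fx = (333/676) / (666/169) = 1/8
check: Δy/Fy = (-843/1352) / (-843/169) = 1/8 ✓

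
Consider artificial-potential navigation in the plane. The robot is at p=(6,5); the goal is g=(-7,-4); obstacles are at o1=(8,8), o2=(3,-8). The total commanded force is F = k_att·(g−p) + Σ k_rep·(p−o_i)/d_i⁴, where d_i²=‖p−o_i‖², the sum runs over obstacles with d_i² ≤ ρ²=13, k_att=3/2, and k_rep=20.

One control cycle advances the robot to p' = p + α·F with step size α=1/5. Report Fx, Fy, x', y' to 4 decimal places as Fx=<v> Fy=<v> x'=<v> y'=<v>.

Fx=-19.7367 Fy=-13.8550 x'=2.0527 y'=2.2290

F_att = 3/2·(g−p) = 3/2·(-13,-9) = (-19.5000,-13.5000)
o1: d²=13 ≤ ρ²=13; F_rep = 20·(-2,-3)/13² = (-0.2367,-0.3550)
o2: d²=178 > ρ²=13 → inactive
F = F_att + ΣF_rep = (-19.7367,-13.8550)
p' = p + 1/5·F = (2.0527,2.2290)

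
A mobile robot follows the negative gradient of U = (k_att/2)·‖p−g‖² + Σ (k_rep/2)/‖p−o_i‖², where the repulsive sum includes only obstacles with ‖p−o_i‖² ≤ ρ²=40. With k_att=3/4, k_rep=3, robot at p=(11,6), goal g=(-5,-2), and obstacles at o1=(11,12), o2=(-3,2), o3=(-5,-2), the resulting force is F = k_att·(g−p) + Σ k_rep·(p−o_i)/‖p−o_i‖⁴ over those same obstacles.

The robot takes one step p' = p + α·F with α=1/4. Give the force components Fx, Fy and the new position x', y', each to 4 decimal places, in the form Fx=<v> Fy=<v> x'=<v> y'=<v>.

Fx=-12.0000 Fy=-6.0139 x'=8.0000 y'=4.4965

F_att = 3/4·(g−p) = 3/4·(-16,-8) = (-12.0000,-6.0000)
o1: d²=36 ≤ ρ²=40; F_rep = 3·(0,-6)/36² = (0.0000,-0.0139)
o2: d²=212 > ρ²=40 → inactive
o3: d²=320 > ρ²=40 → inactive
F = F_att + ΣF_rep = (-12.0000,-6.0139)
p' = p + 1/4·F = (8.0000,4.4965)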